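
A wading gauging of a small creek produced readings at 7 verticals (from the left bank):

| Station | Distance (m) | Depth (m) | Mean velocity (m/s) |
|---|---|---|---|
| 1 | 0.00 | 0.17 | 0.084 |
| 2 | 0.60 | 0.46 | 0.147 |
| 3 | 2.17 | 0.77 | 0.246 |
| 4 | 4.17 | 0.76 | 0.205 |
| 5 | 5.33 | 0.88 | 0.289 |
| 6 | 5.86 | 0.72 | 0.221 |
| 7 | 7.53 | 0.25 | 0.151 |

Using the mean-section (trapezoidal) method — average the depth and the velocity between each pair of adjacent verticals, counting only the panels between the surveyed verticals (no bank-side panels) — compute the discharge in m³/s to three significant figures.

Panel 1-2: Δb = 0.6 m, d̄ = (0.17+0.46)/2 = 0.315, v̄ = (0.084+0.147)/2 = 0.1155 → q = 0.6×0.315×0.1155 = 0.02183 m³/s
Panel 2-3: Δb = 1.57 m, d̄ = (0.46+0.77)/2 = 0.615, v̄ = (0.147+0.246)/2 = 0.1965 → q = 1.57×0.615×0.1965 = 0.1897 m³/s
Panel 3-4: Δb = 2 m, d̄ = (0.77+0.76)/2 = 0.765, v̄ = (0.246+0.205)/2 = 0.2255 → q = 2×0.765×0.2255 = 0.3450 m³/s
Panel 4-5: Δb = 1.16 m, d̄ = (0.76+0.88)/2 = 0.82, v̄ = (0.205+0.289)/2 = 0.247 → q = 1.16×0.82×0.247 = 0.2349 m³/s
Panel 5-6: Δb = 0.53 m, d̄ = (0.88+0.72)/2 = 0.8, v̄ = (0.289+0.221)/2 = 0.255 → q = 0.53×0.8×0.255 = 0.1081 m³/s
Panel 6-7: Δb = 1.67 m, d̄ = (0.72+0.25)/2 = 0.485, v̄ = (0.221+0.151)/2 = 0.186 → q = 1.67×0.485×0.186 = 0.1507 m³/s
Q = Σ q = 1.050 m³/s

1.05 m³/s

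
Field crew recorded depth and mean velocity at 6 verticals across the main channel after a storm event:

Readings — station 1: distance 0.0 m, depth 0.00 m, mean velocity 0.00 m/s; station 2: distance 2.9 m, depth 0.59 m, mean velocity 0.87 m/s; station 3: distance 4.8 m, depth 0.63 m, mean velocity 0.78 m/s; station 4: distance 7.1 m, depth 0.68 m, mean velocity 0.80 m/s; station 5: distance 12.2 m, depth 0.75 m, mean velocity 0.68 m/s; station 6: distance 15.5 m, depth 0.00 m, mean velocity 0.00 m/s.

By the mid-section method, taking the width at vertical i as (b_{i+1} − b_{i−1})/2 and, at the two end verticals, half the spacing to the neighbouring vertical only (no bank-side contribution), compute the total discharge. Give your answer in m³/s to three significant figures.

w_2 = (4.8 − 0.0)/2 = 2.4 m; q_2 = 0.87 × 0.59 × 2.4 = 1.232 m³/s
w_3 = (7.1 − 2.9)/2 = 2.1 m; q_3 = 0.78 × 0.63 × 2.1 = 1.032 m³/s
w_4 = (12.2 − 4.8)/2 = 3.7 m; q_4 = 0.80 × 0.68 × 3.7 = 2.013 m³/s
w_5 = (15.5 − 7.1)/2 = 4.2 m; q_5 = 0.68 × 0.75 × 4.2 = 2.142 m³/s
Stations 1, 6 contribute zero (depth or velocity is 0).
Q = Σ qᵢ = 6.419 m³/s

6.42 m³/s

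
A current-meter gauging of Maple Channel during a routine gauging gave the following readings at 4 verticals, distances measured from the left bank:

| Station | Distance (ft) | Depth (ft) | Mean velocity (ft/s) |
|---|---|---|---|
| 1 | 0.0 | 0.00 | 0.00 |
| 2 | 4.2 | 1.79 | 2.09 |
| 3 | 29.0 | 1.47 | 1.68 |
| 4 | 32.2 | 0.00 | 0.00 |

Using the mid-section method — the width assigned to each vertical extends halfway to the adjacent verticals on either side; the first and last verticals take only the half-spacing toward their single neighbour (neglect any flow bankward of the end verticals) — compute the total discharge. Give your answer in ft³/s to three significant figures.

88.8 ft³/s

w_2 = (29.0 − 0.0)/2 = 14.5 ft; q_2 = 2.09 × 1.79 × 14.5 = 54.25 ft³/s
w_3 = (32.2 − 4.2)/2 = 14 ft; q_3 = 1.68 × 1.47 × 14 = 34.57 ft³/s
Stations 1, 4 contribute zero (depth or velocity is 0).
Q = Σ qᵢ = 88.82 ft³/s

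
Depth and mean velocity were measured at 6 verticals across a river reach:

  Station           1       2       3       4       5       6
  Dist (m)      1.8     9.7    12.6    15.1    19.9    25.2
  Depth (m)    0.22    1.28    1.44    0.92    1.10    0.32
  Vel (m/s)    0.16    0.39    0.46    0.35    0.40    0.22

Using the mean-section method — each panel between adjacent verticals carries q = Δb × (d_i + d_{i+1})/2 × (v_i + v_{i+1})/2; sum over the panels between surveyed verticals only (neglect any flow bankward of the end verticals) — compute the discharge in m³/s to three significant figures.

Panel 1-2: Δb = 7.9 m, d̄ = (0.22+1.28)/2 = 0.75, v̄ = (0.16+0.39)/2 = 0.275 → q = 7.9×0.75×0.275 = 1.629 m³/s
Panel 2-3: Δb = 2.9 m, d̄ = (1.28+1.44)/2 = 1.36, v̄ = (0.39+0.46)/2 = 0.425 → q = 2.9×1.36×0.425 = 1.676 m³/s
Panel 3-4: Δb = 2.5 m, d̄ = (1.44+0.92)/2 = 1.18, v̄ = (0.46+0.35)/2 = 0.405 → q = 2.5×1.18×0.405 = 1.195 m³/s
Panel 4-5: Δb = 4.8 m, d̄ = (0.92+1.10)/2 = 1.01, v̄ = (0.35+0.40)/2 = 0.375 → q = 4.8×1.01×0.375 = 1.818 m³/s
Panel 5-6: Δb = 5.3 m, d̄ = (1.10+0.32)/2 = 0.71, v̄ = (0.40+0.22)/2 = 0.31 → q = 5.3×0.71×0.31 = 1.167 m³/s
Q = Σ q = 7.485 m³/s

7.48 m³/s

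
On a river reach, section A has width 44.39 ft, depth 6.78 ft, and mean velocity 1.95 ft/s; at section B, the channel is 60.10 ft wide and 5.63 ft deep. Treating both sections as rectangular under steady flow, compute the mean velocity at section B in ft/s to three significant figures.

1.73 ft/s

Q = A₁V₁ = (44.39×6.78) × 1.95 = 586.9 ft³/s
A₂ = 60.10 × 5.63 = 338.4 ft²
V₂ = Q/A₂ = 586.9/338.4 = 1.734 ft/s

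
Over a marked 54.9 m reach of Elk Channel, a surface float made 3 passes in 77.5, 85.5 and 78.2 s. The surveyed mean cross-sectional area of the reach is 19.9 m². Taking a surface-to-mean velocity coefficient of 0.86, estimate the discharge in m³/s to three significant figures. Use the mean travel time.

11.7 m³/s

t̄ = (77.5 + 85.5 + 78.2) / 3 = 80.4 s
v_surface = L / t̄ = 54.9 / 80.4 = 0.6828 m/s
v_mean = 0.86 × 0.6828 = 0.5872 m/s
Q = A × v_mean = 19.9 × 0.5872 = 11.69 m³/s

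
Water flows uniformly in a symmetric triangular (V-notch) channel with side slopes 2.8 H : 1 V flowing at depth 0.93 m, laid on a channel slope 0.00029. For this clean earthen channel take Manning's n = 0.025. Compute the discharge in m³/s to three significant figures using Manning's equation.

A = z·y² = 2.8×0.93² = 2.422 m²
P = 2y√(1+z²) = 2×0.93×√(1+2.8²) = 5.530 m
R = A/P = 2.422/5.530 = 0.4379 m
Q = (1/n)·A·R^(2/3)·S^(1/2) = (1/0.025) × 2.422 × 0.4379^(2/3) × 0.00029^(1/2) = 0.9513 m³/s

0.951 m³/s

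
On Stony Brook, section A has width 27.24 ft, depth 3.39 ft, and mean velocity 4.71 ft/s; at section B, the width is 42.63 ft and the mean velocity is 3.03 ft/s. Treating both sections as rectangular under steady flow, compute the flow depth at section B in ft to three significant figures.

Q = A₁V₁ = (27.24×3.39) × 4.71 = 434.9 ft³/s
d₂ = Q/(b₂ V₂) = 434.9/(42.63×3.03) = 3.367 ft

3.37 ft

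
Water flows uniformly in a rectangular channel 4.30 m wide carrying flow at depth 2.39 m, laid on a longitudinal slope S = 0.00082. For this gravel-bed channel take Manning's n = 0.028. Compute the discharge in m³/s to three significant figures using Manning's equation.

11.4 m³/s

A = b·y = 4.30 × 2.39 = 10.28 m²
P = b + 2y = 4.30 + 2×2.39 = 9.080 m
R = A/P = 10.28/9.080 = 1.132 m
Q = (1/n)·A·R^(2/3)·S^(1/2) = (1/0.028) × 10.28 × 1.132^(2/3) × 0.00082^(1/2) = 11.41 m³/s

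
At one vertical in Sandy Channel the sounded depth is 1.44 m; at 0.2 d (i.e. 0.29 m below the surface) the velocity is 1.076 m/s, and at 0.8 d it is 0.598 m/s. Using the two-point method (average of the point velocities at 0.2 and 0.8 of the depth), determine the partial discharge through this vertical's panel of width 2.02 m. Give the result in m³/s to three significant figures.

v̄ = (1.076 + 0.598) / 2 = 0.8370 m/s
q = v̄ × d × w = 0.8370 × 1.44 × 2.02 = 2.435 m³/s

2.43 m³/s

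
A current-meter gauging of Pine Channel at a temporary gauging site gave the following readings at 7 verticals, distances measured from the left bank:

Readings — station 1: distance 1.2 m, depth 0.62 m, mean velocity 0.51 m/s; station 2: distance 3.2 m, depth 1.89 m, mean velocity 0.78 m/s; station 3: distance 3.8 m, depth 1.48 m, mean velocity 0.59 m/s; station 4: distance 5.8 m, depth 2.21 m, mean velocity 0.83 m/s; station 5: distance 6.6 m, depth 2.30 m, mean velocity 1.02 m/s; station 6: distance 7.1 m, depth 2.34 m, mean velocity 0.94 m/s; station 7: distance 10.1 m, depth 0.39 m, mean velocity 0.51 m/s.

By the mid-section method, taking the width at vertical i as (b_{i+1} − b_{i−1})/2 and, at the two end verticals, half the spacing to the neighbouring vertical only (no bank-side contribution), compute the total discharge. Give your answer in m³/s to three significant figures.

w_1 = (3.2 − 1.2)/2 = 1 m; q_1 = 0.51 × 0.62 × 1 = 0.3162 m³/s
w_2 = (3.8 − 1.2)/2 = 1.3 m; q_2 = 0.78 × 1.89 × 1.3 = 1.916 m³/s
w_3 = (5.8 − 3.2)/2 = 1.3 m; q_3 = 0.59 × 1.48 × 1.3 = 1.135 m³/s
w_4 = (6.6 − 3.8)/2 = 1.4 m; q_4 = 0.83 × 2.21 × 1.4 = 2.568 m³/s
w_5 = (7.1 − 5.8)/2 = 0.65 m; q_5 = 1.02 × 2.30 × 0.65 = 1.525 m³/s
w_6 = (10.1 − 6.6)/2 = 1.75 m; q_6 = 0.94 × 2.34 × 1.75 = 3.849 m³/s
w_7 = (10.1 − 7.1)/2 = 1.5 m; q_7 = 0.51 × 0.39 × 1.5 = 0.2984 m³/s
Q = Σ qᵢ = 11.61 m³/s

11.6 m³/s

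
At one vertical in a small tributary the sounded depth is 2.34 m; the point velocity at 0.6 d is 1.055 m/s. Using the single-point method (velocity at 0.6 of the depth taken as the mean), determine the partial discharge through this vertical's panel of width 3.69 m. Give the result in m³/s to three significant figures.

9.11 m³/s

v̄ = v₀.₆ = 1.055 m/s
q = v̄ × d × w = 1.055 × 2.34 × 3.69 = 9.110 m³/s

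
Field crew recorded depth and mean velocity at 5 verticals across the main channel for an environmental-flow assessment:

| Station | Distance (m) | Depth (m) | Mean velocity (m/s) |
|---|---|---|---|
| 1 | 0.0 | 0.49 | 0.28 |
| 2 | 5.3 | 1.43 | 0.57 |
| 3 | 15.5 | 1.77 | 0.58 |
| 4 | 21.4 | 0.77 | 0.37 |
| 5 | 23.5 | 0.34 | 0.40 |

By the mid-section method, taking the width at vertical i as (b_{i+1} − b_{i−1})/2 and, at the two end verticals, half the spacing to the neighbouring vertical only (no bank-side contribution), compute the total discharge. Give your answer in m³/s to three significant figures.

16.2 m³/s

w_1 = (5.3 − 0.0)/2 = 2.65 m; q_1 = 0.28 × 0.49 × 2.65 = 0.3636 m³/s
w_2 = (15.5 − 0.0)/2 = 7.75 m; q_2 = 0.57 × 1.43 × 7.75 = 6.317 m³/s
w_3 = (21.4 − 5.3)/2 = 8.05 m; q_3 = 0.58 × 1.77 × 8.05 = 8.264 m³/s
w_4 = (23.5 − 15.5)/2 = 4 m; q_4 = 0.37 × 0.77 × 4 = 1.140 m³/s
w_5 = (23.5 − 21.4)/2 = 1.05 m; q_5 = 0.40 × 0.34 × 1.05 = 0.1428 m³/s
Q = Σ qᵢ = 16.23 m³/s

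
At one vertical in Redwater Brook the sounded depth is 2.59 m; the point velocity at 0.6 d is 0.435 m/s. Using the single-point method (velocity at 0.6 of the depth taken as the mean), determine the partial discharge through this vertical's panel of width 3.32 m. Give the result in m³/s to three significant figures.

v̄ = v₀.₆ = 0.435 m/s
q = v̄ × d × w = 0.4350 × 2.59 × 3.32 = 3.740 m³/s

3.74 m³/s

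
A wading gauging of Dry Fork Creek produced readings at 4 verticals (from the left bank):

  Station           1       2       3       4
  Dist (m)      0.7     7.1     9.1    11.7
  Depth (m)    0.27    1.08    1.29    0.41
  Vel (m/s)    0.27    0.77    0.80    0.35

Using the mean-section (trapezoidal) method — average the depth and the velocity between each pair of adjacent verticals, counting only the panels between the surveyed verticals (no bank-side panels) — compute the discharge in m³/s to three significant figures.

5.38 m³/s

Panel 1-2: Δb = 6.4 m, d̄ = (0.27+1.08)/2 = 0.675, v̄ = (0.27+0.77)/2 = 0.52 → q = 6.4×0.675×0.52 = 2.246 m³/s
Panel 2-3: Δb = 2 m, d̄ = (1.08+1.29)/2 = 1.185, v̄ = (0.77+0.80)/2 = 0.785 → q = 2×1.185×0.785 = 1.860 m³/s
Panel 3-4: Δb = 2.6 m, d̄ = (1.29+0.41)/2 = 0.85, v̄ = (0.80+0.35)/2 = 0.575 → q = 2.6×0.85×0.575 = 1.271 m³/s
Q = Σ q = 5.378 m³/s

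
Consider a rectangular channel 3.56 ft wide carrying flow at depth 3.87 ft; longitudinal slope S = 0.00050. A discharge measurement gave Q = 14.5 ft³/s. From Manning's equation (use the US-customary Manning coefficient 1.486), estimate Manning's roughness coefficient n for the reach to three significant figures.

0.0360

A = b·y = 3.56 × 3.87 = 13.78 ft²
P = b + 2y = 3.56 + 2×3.87 = 11.30 ft
R = A/P = 13.78/11.30 = 1.219 ft
n = (1.486/Q)·A·R^(2/3)·S^(1/2) = (1.486/14.5) × 13.78 × 1.141 × 0.02236 = 0.03603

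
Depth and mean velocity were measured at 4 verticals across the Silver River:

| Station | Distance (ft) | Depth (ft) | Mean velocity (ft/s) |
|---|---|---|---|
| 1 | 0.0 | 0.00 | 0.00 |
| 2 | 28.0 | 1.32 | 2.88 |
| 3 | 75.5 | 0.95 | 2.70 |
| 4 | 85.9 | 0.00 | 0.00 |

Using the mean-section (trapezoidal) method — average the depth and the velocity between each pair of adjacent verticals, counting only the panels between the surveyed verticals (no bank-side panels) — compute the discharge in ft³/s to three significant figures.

184 ft³/s

Panel 1-2: Δb = 28 ft, d̄ = (0.00+1.32)/2 = 0.66, v̄ = (0.00+2.88)/2 = 1.44 → q = 28×0.66×1.44 = 26.61 ft³/s
Panel 2-3: Δb = 47.5 ft, d̄ = (1.32+0.95)/2 = 1.135, v̄ = (2.88+2.70)/2 = 2.79 → q = 47.5×1.135×2.79 = 150.4 ft³/s
Panel 3-4: Δb = 10.4 ft, d̄ = (0.95+0.00)/2 = 0.475, v̄ = (2.70+0.00)/2 = 1.35 → q = 10.4×0.475×1.35 = 6.669 ft³/s
Q = Σ q = 183.7 ft³/s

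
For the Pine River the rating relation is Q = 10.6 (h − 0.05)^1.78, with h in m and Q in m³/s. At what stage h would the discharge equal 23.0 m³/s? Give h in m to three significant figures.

h − h₀ = (Q/C)^(1/b) = (23.0/10.6)^(1/1.78) = 1.545 m
h = 0.05 + 1.545 = 1.595 m

1.60 m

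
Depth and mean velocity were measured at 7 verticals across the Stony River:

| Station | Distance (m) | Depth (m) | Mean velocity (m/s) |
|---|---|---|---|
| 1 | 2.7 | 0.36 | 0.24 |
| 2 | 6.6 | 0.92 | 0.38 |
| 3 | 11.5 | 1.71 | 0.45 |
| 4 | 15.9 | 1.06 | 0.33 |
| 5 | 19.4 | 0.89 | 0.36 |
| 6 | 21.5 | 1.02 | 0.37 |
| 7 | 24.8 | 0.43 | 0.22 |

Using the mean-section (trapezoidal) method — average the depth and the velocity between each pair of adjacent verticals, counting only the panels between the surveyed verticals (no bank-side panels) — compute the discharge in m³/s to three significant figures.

Panel 1-2: Δb = 3.9 m, d̄ = (0.36+0.92)/2 = 0.64, v̄ = (0.24+0.38)/2 = 0.31 → q = 3.9×0.64×0.31 = 0.7738 m³/s
Panel 2-3: Δb = 4.9 m, d̄ = (0.92+1.71)/2 = 1.315, v̄ = (0.38+0.45)/2 = 0.415 → q = 4.9×1.315×0.415 = 2.674 m³/s
Panel 3-4: Δb = 4.4 m, d̄ = (1.71+1.06)/2 = 1.385, v̄ = (0.45+0.33)/2 = 0.39 → q = 4.4×1.385×0.39 = 2.377 m³/s
Panel 4-5: Δb = 3.5 m, d̄ = (1.06+0.89)/2 = 0.975, v̄ = (0.33+0.36)/2 = 0.345 → q = 3.5×0.975×0.345 = 1.177 m³/s
Panel 5-6: Δb = 2.1 m, d̄ = (0.89+1.02)/2 = 0.955, v̄ = (0.36+0.37)/2 = 0.365 → q = 2.1×0.955×0.365 = 0.7320 m³/s
Panel 6-7: Δb = 3.3 m, d̄ = (1.02+0.43)/2 = 0.725, v̄ = (0.37+0.22)/2 = 0.295 → q = 3.3×0.725×0.295 = 0.7058 m³/s
Q = Σ q = 8.440 m³/s

8.44 m³/s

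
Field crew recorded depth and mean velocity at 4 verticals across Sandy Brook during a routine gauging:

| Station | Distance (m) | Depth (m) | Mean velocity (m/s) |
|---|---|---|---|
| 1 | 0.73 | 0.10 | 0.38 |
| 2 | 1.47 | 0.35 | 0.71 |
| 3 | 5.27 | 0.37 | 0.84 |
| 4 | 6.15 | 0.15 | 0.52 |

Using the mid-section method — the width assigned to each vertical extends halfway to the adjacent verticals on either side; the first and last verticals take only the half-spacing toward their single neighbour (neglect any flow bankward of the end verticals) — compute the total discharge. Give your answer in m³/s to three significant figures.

w_1 = (1.47 − 0.73)/2 = 0.37 m; q_1 = 0.38 × 0.10 × 0.37 = 0.01406 m³/s
w_2 = (5.27 − 0.73)/2 = 2.27 m; q_2 = 0.71 × 0.35 × 2.27 = 0.5641 m³/s
w_3 = (6.15 − 1.47)/2 = 2.34 m; q_3 = 0.84 × 0.37 × 2.34 = 0.7273 m³/s
w_4 = (6.15 − 5.27)/2 = 0.44 m; q_4 = 0.52 × 0.15 × 0.44 = 0.03432 m³/s
Q = Σ qᵢ = 1.340 m³/s

1.34 m³/s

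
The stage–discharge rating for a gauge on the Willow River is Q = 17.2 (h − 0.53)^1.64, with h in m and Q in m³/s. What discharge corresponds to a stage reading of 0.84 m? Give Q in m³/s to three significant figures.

2.52 m³/s

Q = 17.2 × (0.84 − 0.53)^1.64 = 17.2 × 0.31^1.64 = 2.520 m³/s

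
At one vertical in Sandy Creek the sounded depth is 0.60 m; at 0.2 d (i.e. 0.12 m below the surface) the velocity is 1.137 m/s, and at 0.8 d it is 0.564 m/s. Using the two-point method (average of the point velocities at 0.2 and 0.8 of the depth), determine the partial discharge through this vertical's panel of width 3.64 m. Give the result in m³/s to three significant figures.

v̄ = (1.137 + 0.564) / 2 = 0.8505 m/s
q = v̄ × d × w = 0.8505 × 0.60 × 3.64 = 1.857 m³/s

1.86 m³/s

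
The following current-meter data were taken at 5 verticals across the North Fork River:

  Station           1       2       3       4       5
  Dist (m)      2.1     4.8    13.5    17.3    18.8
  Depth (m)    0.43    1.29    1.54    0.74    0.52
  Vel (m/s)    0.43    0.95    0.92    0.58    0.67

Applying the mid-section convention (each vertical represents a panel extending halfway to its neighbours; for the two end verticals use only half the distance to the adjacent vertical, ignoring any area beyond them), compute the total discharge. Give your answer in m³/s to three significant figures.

17.5 m³/s

w_1 = (4.8 − 2.1)/2 = 1.35 m; q_1 = 0.43 × 0.43 × 1.35 = 0.2496 m³/s
w_2 = (13.5 − 2.1)/2 = 5.7 m; q_2 = 0.95 × 1.29 × 5.7 = 6.985 m³/s
w_3 = (17.3 − 4.8)/2 = 6.25 m; q_3 = 0.92 × 1.54 × 6.25 = 8.855 m³/s
w_4 = (18.8 − 13.5)/2 = 2.65 m; q_4 = 0.58 × 0.74 × 2.65 = 1.137 m³/s
w_5 = (18.8 − 17.3)/2 = 0.75 m; q_5 = 0.67 × 0.52 × 0.75 = 0.2613 m³/s
Q = Σ qᵢ = 17.49 m³/s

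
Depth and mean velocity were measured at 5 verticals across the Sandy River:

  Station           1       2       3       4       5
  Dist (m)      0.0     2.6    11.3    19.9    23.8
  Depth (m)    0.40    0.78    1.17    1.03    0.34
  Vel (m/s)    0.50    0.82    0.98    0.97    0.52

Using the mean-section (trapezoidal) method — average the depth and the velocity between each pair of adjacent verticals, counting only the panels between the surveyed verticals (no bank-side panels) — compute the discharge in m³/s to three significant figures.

19.9 m³/s

Panel 1-2: Δb = 2.6 m, d̄ = (0.40+0.78)/2 = 0.59, v̄ = (0.50+0.82)/2 = 0.66 → q = 2.6×0.59×0.66 = 1.012 m³/s
Panel 2-3: Δb = 8.7 m, d̄ = (0.78+1.17)/2 = 0.975, v̄ = (0.82+0.98)/2 = 0.9 → q = 8.7×0.975×0.9 = 7.634 m³/s
Panel 3-4: Δb = 8.6 m, d̄ = (1.17+1.03)/2 = 1.1, v̄ = (0.98+0.97)/2 = 0.975 → q = 8.6×1.1×0.975 = 9.224 m³/s
Panel 4-5: Δb = 3.9 m, d̄ = (1.03+0.34)/2 = 0.685, v̄ = (0.97+0.52)/2 = 0.745 → q = 3.9×0.685×0.745 = 1.990 m³/s
Q = Σ q = 19.86 m³/s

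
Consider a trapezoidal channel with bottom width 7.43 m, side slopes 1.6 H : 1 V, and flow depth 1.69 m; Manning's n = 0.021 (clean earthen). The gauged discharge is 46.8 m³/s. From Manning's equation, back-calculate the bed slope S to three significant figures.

A = (b + z·y)·y = (7.43 + 1.6×1.69)×1.69 = 17.13 m²
P = b + 2y√(1+z²) = 7.43 + 2×1.69×√(1+1.6²) = 13.81 m
R = A/P = 17.13/13.81 = 1.240 m
S = (Q·n / (1·A·R^(2/3)))² = (46.8×0.021 / (1×17.13×1.154))² = 0.002471

0.00247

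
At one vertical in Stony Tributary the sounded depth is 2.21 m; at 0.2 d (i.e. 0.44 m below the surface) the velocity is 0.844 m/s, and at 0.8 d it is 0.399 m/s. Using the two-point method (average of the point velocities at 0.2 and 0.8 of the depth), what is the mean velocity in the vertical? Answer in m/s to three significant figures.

v̄ = (0.844 + 0.399) / 2 = 0.6215 m/s

0.622 m/s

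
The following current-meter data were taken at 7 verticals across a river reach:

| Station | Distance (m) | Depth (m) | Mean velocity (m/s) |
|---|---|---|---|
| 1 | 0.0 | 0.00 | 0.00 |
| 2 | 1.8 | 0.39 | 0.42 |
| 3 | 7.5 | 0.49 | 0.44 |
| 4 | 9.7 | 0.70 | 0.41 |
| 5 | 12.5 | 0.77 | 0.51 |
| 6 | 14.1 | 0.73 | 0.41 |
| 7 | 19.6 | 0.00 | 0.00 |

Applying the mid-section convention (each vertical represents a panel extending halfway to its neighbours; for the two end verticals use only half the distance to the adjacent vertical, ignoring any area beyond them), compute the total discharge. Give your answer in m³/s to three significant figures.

w_2 = (7.5 − 0.0)/2 = 3.75 m; q_2 = 0.42 × 0.39 × 3.75 = 0.6143 m³/s
w_3 = (9.7 − 1.8)/2 = 3.95 m; q_3 = 0.44 × 0.49 × 3.95 = 0.8516 m³/s
w_4 = (12.5 − 7.5)/2 = 2.5 m; q_4 = 0.41 × 0.70 × 2.5 = 0.7175 m³/s
w_5 = (14.1 − 9.7)/2 = 2.2 m; q_5 = 0.51 × 0.77 × 2.2 = 0.8639 m³/s
w_6 = (19.6 − 12.5)/2 = 3.55 m; q_6 = 0.41 × 0.73 × 3.55 = 1.063 m³/s
Stations 1, 7 contribute zero (depth or velocity is 0).
Q = Σ qᵢ = 4.110 m³/s

4.11 m³/s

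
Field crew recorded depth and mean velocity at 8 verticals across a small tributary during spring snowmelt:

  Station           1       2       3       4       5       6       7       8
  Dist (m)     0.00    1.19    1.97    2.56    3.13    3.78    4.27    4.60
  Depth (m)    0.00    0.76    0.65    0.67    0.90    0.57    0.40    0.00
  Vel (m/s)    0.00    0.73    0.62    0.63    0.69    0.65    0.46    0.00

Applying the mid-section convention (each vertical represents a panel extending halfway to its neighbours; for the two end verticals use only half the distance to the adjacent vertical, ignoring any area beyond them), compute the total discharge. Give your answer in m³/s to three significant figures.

1.73 m³/s

w_2 = (1.97 − 0.00)/2 = 0.985 m; q_2 = 0.73 × 0.76 × 0.985 = 0.5465 m³/s
w_3 = (2.56 − 1.19)/2 = 0.685 m; q_3 = 0.62 × 0.65 × 0.685 = 0.2761 m³/s
w_4 = (3.13 − 1.97)/2 = 0.58 m; q_4 = 0.63 × 0.67 × 0.58 = 0.2448 m³/s
w_5 = (3.78 − 2.56)/2 = 0.61 m; q_5 = 0.69 × 0.90 × 0.61 = 0.3788 m³/s
w_6 = (4.27 − 3.13)/2 = 0.57 m; q_6 = 0.65 × 0.57 × 0.57 = 0.2112 m³/s
w_7 = (4.60 − 3.78)/2 = 0.41 m; q_7 = 0.46 × 0.40 × 0.41 = 0.07544 m³/s
Stations 1, 8 contribute zero (depth or velocity is 0).
Q = Σ qᵢ = 1.733 m³/s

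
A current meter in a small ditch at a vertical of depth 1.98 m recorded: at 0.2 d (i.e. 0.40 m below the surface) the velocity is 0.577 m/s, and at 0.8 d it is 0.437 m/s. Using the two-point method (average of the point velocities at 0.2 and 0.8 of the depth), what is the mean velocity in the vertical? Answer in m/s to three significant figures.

0.507 m/s

v̄ = (0.577 + 0.437) / 2 = 0.5070 m/s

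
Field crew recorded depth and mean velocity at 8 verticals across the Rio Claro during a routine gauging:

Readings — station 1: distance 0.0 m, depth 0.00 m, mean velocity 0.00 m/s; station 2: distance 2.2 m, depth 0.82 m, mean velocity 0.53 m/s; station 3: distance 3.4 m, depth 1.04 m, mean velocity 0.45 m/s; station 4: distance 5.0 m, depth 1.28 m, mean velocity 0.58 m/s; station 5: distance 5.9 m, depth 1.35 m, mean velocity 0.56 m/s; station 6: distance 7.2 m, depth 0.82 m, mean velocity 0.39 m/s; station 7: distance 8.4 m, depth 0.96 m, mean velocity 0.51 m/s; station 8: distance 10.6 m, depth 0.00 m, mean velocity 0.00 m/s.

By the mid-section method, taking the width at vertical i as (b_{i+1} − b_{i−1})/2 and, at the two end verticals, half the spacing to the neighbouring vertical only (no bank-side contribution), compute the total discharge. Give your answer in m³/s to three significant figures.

w_2 = (3.4 − 0.0)/2 = 1.7 m; q_2 = 0.53 × 0.82 × 1.7 = 0.7388 m³/s
w_3 = (5.0 − 2.2)/2 = 1.4 m; q_3 = 0.45 × 1.04 × 1.4 = 0.6552 m³/s
w_4 = (5.9 − 3.4)/2 = 1.25 m; q_4 = 0.58 × 1.28 × 1.25 = 0.9280 m³/s
w_5 = (7.2 − 5.0)/2 = 1.1 m; q_5 = 0.56 × 1.35 × 1.1 = 0.8316 m³/s
w_6 = (8.4 − 5.9)/2 = 1.25 m; q_6 = 0.39 × 0.82 × 1.25 = 0.3998 m³/s
w_7 = (10.6 − 7.2)/2 = 1.7 m; q_7 = 0.51 × 0.96 × 1.7 = 0.8323 m³/s
Stations 1, 8 contribute zero (depth or velocity is 0).
Q = Σ qᵢ = 4.386 m³/s

4.39 m³/s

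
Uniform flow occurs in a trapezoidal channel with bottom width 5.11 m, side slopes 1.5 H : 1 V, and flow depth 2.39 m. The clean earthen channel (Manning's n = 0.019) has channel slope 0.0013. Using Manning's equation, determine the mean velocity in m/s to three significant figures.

A = (b + z·y)·y = (5.11 + 1.5×2.39)×2.39 = 20.78 m²
P = b + 2y√(1+z²) = 5.11 + 2×2.39×√(1+1.5²) = 13.73 m
R = A/P = 20.78/13.73 = 1.514 m
Q = (1/n)·A·R^(2/3)·S^(1/2) = (1/0.019) × 20.78 × 1.514^(2/3) × 0.0013^(1/2) = 51.99 m³/s
V = Q/A = 51.99/20.78 = 2.502 m/s

2.50 m/s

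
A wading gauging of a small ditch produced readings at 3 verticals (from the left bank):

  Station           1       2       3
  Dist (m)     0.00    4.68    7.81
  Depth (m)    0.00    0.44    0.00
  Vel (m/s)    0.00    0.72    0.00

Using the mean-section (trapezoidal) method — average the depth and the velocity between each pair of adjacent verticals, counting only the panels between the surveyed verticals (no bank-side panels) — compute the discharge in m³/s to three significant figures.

0.619 m³/s

Panel 1-2: Δb = 4.68 m, d̄ = (0.00+0.44)/2 = 0.22, v̄ = (0.00+0.72)/2 = 0.36 → q = 4.68×0.22×0.36 = 0.3707 m³/s
Panel 2-3: Δb = 3.13 m, d̄ = (0.44+0.00)/2 = 0.22, v̄ = (0.72+0.00)/2 = 0.36 → q = 3.13×0.22×0.36 = 0.2479 m³/s
Q = Σ q = 0.6186 m³/s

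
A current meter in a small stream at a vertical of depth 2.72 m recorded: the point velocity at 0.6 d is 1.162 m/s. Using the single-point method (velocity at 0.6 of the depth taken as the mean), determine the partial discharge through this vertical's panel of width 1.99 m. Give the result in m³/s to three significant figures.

6.29 m³/s

v̄ = v₀.₆ = 1.162 m/s
q = v̄ × d × w = 1.162 × 2.72 × 1.99 = 6.290 m³/s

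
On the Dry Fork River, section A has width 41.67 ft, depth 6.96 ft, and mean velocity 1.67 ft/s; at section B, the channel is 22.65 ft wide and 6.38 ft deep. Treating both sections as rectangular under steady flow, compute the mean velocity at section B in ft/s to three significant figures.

3.35 ft/s

Q = A₁V₁ = (41.67×6.96) × 1.67 = 484.3 ft³/s
A₂ = 22.65 × 6.38 = 144.5 ft²
V₂ = Q/A₂ = 484.3/144.5 = 3.352 ft/s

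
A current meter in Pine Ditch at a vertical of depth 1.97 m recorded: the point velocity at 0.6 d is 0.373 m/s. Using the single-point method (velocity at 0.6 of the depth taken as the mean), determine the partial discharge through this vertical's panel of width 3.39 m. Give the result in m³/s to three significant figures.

2.49 m³/s

v̄ = v₀.₆ = 0.373 m/s
q = v̄ × d × w = 0.3730 × 1.97 × 3.39 = 2.491 m³/s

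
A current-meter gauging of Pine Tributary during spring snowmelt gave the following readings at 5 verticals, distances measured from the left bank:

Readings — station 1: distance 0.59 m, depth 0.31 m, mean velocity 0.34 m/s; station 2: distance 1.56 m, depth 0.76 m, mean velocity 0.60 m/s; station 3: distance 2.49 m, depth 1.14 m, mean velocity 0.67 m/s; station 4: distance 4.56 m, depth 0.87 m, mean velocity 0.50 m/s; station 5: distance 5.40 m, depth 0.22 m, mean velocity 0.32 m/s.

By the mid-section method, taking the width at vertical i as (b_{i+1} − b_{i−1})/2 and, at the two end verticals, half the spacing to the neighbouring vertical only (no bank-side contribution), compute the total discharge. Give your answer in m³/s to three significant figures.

w_1 = (1.56 − 0.59)/2 = 0.485 m; q_1 = 0.34 × 0.31 × 0.485 = 0.05112 m³/s
w_2 = (2.49 − 0.59)/2 = 0.95 m; q_2 = 0.60 × 0.76 × 0.95 = 0.4332 m³/s
w_3 = (4.56 − 1.56)/2 = 1.5 m; q_3 = 0.67 × 1.14 × 1.5 = 1.146 m³/s
w_4 = (5.40 − 2.49)/2 = 1.455 m; q_4 = 0.50 × 0.87 × 1.455 = 0.6329 m³/s
w_5 = (5.40 − 4.56)/2 = 0.42 m; q_5 = 0.32 × 0.22 × 0.42 = 0.02957 m³/s
Q = Σ qᵢ = 2.293 m³/s

2.29 m³/s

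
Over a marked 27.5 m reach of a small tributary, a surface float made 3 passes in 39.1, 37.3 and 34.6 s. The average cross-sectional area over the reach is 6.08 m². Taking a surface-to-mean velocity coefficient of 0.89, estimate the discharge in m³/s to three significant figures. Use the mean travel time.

t̄ = (39.1 + 37.3 + 34.6) / 3 = 37 s
v_surface = L / t̄ = 27.5 / 37 = 0.7432 m/s
v_mean = 0.89 × 0.7432 = 0.6615 m/s
Q = A × v_mean = 6.08 × 0.6615 = 4.022 m³/s

4.02 m³/s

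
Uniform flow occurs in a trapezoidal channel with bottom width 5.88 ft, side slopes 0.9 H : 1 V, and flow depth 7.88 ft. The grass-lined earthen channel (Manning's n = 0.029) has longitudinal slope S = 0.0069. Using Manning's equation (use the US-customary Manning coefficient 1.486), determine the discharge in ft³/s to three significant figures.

1050 ft³/s

A = (b + z·y)·y = (5.88 + 0.9×7.88)×7.88 = 102.2 ft²
P = b + 2y√(1+z²) = 5.88 + 2×7.88×√(1+0.9²) = 27.08 ft
R = A/P = 102.2/27.08 = 3.774 ft
Q = (1.486/n)·A·R^(2/3)·S^(1/2) = (1.486/0.029) × 102.2 × 3.774^(2/3) × 0.0069^(1/2) = 1055 ft³/s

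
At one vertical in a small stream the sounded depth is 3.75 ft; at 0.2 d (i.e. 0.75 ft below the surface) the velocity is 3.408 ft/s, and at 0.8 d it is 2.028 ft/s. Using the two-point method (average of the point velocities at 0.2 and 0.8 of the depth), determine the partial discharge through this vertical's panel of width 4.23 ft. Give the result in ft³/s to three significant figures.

43.1 ft³/s

v̄ = (3.408 + 2.028) / 2 = 2.718 ft/s
q = v̄ × d × w = 2.718 × 3.75 × 4.23 = 43.11 ft³/s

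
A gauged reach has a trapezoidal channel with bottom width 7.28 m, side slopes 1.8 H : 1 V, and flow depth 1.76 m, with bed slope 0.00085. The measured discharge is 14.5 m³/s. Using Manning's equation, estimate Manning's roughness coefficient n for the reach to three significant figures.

A = (b + z·y)·y = (7.28 + 1.8×1.76)×1.76 = 18.39 m²
P = b + 2y√(1+z²) = 7.28 + 2×1.76×√(1+1.8²) = 14.53 m
R = A/P = 18.39/14.53 = 1.266 m
n = (1/Q)·A·R^(2/3)·S^(1/2) = (1/14.5) × 18.39 × 1.170 × 0.02915 = 0.04326

0.0433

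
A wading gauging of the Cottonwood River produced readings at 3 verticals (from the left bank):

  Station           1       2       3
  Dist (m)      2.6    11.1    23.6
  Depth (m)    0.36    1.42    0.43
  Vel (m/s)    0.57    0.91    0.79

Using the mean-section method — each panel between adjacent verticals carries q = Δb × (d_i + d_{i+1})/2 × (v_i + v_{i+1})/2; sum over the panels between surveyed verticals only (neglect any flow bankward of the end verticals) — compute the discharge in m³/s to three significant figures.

15.4 m³/s

Panel 1-2: Δb = 8.5 m, d̄ = (0.36+1.42)/2 = 0.89, v̄ = (0.57+0.91)/2 = 0.74 → q = 8.5×0.89×0.74 = 5.598 m³/s
Panel 2-3: Δb = 12.5 m, d̄ = (1.42+0.43)/2 = 0.925, v̄ = (0.91+0.79)/2 = 0.85 → q = 12.5×0.925×0.85 = 9.828 m³/s
Q = Σ q = 15.43 m³/s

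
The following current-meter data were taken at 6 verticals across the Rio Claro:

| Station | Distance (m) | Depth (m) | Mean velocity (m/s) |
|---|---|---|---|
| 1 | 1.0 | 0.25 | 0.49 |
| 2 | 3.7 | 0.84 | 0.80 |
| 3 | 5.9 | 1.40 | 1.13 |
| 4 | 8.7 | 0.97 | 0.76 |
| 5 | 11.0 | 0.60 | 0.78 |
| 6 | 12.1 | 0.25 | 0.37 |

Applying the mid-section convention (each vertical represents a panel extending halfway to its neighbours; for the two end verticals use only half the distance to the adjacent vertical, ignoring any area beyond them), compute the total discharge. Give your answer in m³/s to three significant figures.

8.49 m³/s

w_1 = (3.7 − 1.0)/2 = 1.35 m; q_1 = 0.49 × 0.25 × 1.35 = 0.1654 m³/s
w_2 = (5.9 − 1.0)/2 = 2.45 m; q_2 = 0.80 × 0.84 × 2.45 = 1.646 m³/s
w_3 = (8.7 − 3.7)/2 = 2.5 m; q_3 = 1.13 × 1.40 × 2.5 = 3.955 m³/s
w_4 = (11.0 − 5.9)/2 = 2.55 m; q_4 = 0.76 × 0.97 × 2.55 = 1.880 m³/s
w_5 = (12.1 − 8.7)/2 = 1.7 m; q_5 = 0.78 × 0.60 × 1.7 = 0.7956 m³/s
w_6 = (12.1 − 11.0)/2 = 0.55 m; q_6 = 0.37 × 0.25 × 0.55 = 0.05088 m³/s
Q = Σ qᵢ = 8.493 m³/s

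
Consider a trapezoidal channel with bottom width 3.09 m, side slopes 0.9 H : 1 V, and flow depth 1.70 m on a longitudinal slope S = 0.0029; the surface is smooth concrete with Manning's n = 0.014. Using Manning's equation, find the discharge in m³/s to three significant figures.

A = (b + z·y)·y = (3.09 + 0.9×1.70)×1.70 = 7.854 m²
P = b + 2y√(1+z²) = 3.09 + 2×1.70×√(1+0.9²) = 7.664 m
R = A/P = 7.854/7.664 = 1.025 m
Q = (1/n)·A·R^(2/3)·S^(1/2) = (1/0.014) × 7.854 × 1.025^(2/3) × 0.0029^(1/2) = 30.71 m³/s

30.7 m³/s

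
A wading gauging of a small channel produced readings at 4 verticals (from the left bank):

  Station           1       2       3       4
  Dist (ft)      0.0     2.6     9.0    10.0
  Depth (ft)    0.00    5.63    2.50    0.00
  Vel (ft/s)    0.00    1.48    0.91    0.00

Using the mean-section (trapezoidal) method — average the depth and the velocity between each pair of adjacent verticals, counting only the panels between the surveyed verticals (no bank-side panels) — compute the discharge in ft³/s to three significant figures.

Panel 1-2: Δb = 2.6 ft, d̄ = (0.00+5.63)/2 = 2.815, v̄ = (0.00+1.48)/2 = 0.74 → q = 2.6×2.815×0.74 = 5.416 ft³/s
Panel 2-3: Δb = 6.4 ft, d̄ = (5.63+2.50)/2 = 4.065, v̄ = (1.48+0.91)/2 = 1.195 → q = 6.4×4.065×1.195 = 31.09 ft³/s
Panel 3-4: Δb = 1 ft, d̄ = (2.50+0.00)/2 = 1.25, v̄ = (0.91+0.00)/2 = 0.455 → q = 1×1.25×0.455 = 0.5688 ft³/s
Q = Σ q = 37.07 ft³/s

37.1 ft³/s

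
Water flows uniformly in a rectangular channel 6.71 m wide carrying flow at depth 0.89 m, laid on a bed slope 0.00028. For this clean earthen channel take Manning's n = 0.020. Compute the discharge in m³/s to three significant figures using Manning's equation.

A = b·y = 6.71 × 0.89 = 5.972 m²
P = b + 2y = 6.71 + 2×0.89 = 8.490 m
R = A/P = 5.972/8.490 = 0.7034 m
Q = (1/n)·A·R^(2/3)·S^(1/2) = (1/0.020) × 5.972 × 0.7034^(2/3) × 0.00028^(1/2) = 3.952 m³/s

3.95 m³/s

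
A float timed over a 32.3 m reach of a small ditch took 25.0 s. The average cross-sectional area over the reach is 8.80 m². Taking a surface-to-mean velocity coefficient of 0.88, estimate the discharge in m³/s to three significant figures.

v_surface = L / t̄ = 32.3 / 25 = 1.292 m/s
v_mean = 0.88 × 1.292 = 1.137 m/s
Q = A × v_mean = 8.80 × 1.137 = 10.01 m³/s

10.0 m³/s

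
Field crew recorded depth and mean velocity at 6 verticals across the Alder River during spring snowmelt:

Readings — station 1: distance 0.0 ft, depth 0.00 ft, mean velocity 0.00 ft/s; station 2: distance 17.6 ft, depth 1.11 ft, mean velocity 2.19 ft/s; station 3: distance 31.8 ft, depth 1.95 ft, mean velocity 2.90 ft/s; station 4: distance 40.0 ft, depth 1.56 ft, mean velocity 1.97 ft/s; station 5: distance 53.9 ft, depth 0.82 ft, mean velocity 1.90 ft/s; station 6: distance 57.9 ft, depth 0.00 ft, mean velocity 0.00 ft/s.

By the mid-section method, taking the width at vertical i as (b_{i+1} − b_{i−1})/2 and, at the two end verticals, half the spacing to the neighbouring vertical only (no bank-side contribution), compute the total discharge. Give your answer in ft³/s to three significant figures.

150 ft³/s

w_2 = (31.8 − 0.0)/2 = 15.9 ft; q_2 = 2.19 × 1.11 × 15.9 = 38.65 ft³/s
w_3 = (40.0 − 17.6)/2 = 11.2 ft; q_3 = 2.90 × 1.95 × 11.2 = 63.34 ft³/s
w_4 = (53.9 − 31.8)/2 = 11.05 ft; q_4 = 1.97 × 1.56 × 11.05 = 33.96 ft³/s
w_5 = (57.9 − 40.0)/2 = 8.95 ft; q_5 = 1.90 × 0.82 × 8.95 = 13.94 ft³/s
Stations 1, 6 contribute zero (depth or velocity is 0).
Q = Σ qᵢ = 149.9 ft³/s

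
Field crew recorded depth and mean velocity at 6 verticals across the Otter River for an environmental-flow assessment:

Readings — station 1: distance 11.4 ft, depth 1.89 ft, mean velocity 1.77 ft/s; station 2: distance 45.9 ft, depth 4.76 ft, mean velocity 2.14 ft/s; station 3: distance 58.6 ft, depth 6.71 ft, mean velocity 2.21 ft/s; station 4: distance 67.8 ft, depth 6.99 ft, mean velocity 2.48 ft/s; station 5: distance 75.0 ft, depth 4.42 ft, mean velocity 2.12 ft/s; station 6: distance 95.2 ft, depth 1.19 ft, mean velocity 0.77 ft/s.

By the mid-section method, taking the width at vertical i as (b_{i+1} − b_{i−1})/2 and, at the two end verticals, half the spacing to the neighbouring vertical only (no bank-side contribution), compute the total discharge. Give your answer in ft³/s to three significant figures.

w_1 = (45.9 − 11.4)/2 = 17.25 ft; q_1 = 1.77 × 1.89 × 17.25 = 57.71 ft³/s
w_2 = (58.6 − 11.4)/2 = 23.6 ft; q_2 = 2.14 × 4.76 × 23.6 = 240.4 ft³/s
w_3 = (67.8 − 45.9)/2 = 10.95 ft; q_3 = 2.21 × 6.71 × 10.95 = 162.4 ft³/s
w_4 = (75.0 − 58.6)/2 = 8.2 ft; q_4 = 2.48 × 6.99 × 8.2 = 142.1 ft³/s
w_5 = (95.2 − 67.8)/2 = 13.7 ft; q_5 = 2.12 × 4.42 × 13.7 = 128.4 ft³/s
w_6 = (95.2 − 75.0)/2 = 10.1 ft; q_6 = 0.77 × 1.19 × 10.1 = 9.255 ft³/s
Q = Σ qᵢ = 740.3 ft³/s

740 ft³/s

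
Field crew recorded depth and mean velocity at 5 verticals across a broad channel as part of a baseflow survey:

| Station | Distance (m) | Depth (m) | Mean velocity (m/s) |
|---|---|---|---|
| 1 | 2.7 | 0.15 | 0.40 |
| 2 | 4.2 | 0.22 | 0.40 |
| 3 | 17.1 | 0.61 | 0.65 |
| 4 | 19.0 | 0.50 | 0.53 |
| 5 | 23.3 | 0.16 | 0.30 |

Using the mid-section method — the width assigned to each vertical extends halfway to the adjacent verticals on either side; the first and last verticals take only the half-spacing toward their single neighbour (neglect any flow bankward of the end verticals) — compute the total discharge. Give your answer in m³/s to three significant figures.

w_1 = (4.2 − 2.7)/2 = 0.75 m; q_1 = 0.40 × 0.15 × 0.75 = 0.04500 m³/s
w_2 = (17.1 − 2.7)/2 = 7.2 m; q_2 = 0.40 × 0.22 × 7.2 = 0.6336 m³/s
w_3 = (19.0 − 4.2)/2 = 7.4 m; q_3 = 0.65 × 0.61 × 7.4 = 2.934 m³/s
w_4 = (23.3 − 17.1)/2 = 3.1 m; q_4 = 0.53 × 0.50 × 3.1 = 0.8215 m³/s
w_5 = (23.3 − 19.0)/2 = 2.15 m; q_5 = 0.30 × 0.16 × 2.15 = 0.1032 m³/s
Q = Σ qᵢ = 4.537 m³/s

4.54 m³/s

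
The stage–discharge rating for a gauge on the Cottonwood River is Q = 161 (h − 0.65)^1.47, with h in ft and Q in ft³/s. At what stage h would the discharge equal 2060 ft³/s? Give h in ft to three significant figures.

6.31 ft

h − h₀ = (Q/C)^(1/b) = (2060/161)^(1/1.47) = 5.664 ft
h = 0.65 + 5.664 = 6.314 ft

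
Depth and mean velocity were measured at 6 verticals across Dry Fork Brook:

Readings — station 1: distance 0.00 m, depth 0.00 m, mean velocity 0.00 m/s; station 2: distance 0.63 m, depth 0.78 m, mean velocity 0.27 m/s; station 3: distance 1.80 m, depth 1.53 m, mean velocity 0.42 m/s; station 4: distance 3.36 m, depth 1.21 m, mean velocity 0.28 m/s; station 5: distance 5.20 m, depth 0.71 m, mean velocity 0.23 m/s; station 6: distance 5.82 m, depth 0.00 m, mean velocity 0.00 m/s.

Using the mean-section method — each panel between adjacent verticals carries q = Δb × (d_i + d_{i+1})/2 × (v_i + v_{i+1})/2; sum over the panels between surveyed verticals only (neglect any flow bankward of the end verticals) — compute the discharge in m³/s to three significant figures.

Panel 1-2: Δb = 0.63 m, d̄ = (0.00+0.78)/2 = 0.39, v̄ = (0.00+0.27)/2 = 0.135 → q = 0.63×0.39×0.135 = 0.03317 m³/s
Panel 2-3: Δb = 1.17 m, d̄ = (0.78+1.53)/2 = 1.155, v̄ = (0.27+0.42)/2 = 0.345 → q = 1.17×1.155×0.345 = 0.4662 m³/s
Panel 3-4: Δb = 1.56 m, d̄ = (1.53+1.21)/2 = 1.37, v̄ = (0.42+0.28)/2 = 0.35 → q = 1.56×1.37×0.35 = 0.7480 m³/s
Panel 4-5: Δb = 1.84 m, d̄ = (1.21+0.71)/2 = 0.96, v̄ = (0.28+0.23)/2 = 0.255 → q = 1.84×0.96×0.255 = 0.4504 m³/s
Panel 5-6: Δb = 0.62 m, d̄ = (0.71+0.00)/2 = 0.355, v̄ = (0.23+0.00)/2 = 0.115 → q = 0.62×0.355×0.115 = 0.02531 m³/s
Q = Σ q = 1.723 m³/s

1.72 m³/s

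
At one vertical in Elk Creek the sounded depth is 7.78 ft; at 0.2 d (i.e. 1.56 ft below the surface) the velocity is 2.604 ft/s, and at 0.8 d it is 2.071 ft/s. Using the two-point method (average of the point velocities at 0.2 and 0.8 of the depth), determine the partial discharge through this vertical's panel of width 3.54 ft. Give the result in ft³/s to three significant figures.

64.4 ft³/s

v̄ = (2.604 + 2.071) / 2 = 2.338 ft/s
q = v̄ × d × w = 2.338 × 7.78 × 3.54 = 64.38 ft³/s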